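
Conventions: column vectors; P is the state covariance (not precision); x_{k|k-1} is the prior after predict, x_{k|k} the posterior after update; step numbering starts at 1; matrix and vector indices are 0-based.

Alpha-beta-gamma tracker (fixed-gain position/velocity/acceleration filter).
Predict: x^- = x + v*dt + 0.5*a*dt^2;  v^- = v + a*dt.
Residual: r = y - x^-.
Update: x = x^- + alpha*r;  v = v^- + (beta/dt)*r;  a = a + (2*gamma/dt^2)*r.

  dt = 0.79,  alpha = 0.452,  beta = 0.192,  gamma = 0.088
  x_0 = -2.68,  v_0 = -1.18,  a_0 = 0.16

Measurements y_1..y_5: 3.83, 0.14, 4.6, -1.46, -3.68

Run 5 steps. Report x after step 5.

step 1: x_pred=-3.5623  r=7.3923  x^+=-0.2210  v^+=0.7430  a^+=2.2447
step 2: x_pred=1.0665  r=-0.9265  x^+=0.6477  v^+=2.2911  a^+=1.9834
step 3: x_pred=3.0766  r=1.5234  x^+=3.7652  v^+=4.2283  a^+=2.4130
step 4: x_pred=7.8585  r=-9.3185  x^+=3.6465  v^+=3.8698  a^+=-0.2149
step 5: x_pred=6.6366  r=-10.3166  x^+=1.9735  v^+=1.1927  a^+=-3.1242

x_post = 1.9735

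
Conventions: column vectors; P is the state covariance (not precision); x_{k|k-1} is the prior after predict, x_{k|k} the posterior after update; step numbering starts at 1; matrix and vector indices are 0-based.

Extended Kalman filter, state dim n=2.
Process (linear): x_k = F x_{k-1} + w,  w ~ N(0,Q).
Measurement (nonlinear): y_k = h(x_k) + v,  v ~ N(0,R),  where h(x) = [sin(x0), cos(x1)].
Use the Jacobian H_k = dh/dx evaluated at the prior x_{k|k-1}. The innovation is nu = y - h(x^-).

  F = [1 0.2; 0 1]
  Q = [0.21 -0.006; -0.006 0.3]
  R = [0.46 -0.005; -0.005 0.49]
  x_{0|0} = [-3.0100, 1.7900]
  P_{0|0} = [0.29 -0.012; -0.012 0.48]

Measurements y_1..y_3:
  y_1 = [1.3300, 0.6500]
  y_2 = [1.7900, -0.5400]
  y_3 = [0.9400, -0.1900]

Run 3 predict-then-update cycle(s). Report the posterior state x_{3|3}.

x_post = [-3.9765, 1.6938]

step 1: x^-=[-2.6520, 1.7900]  P^-=[0.5144 0.0780; 0.0780 0.7800]  H_jac=[-0.8825 0.0000; 0.0000 -0.9761]  S=[0.8606 0.0622; 0.0622 1.2331]  K=[-0.5249 -0.0353; -0.0355 -0.6156]  nu=[1.8003, 0.8675]  x^+=[-3.6276, 1.1921]  P^+=[0.2734 0.0150; 0.0150 0.3089]
step 2: x^-=[-3.3892, 1.1921]  P^-=[0.5018 0.0708; 0.0708 0.6089]  H_jac=[-0.9695 0.0000; 0.0000 -0.9291]  S=[0.9316 0.0588; 0.0588 1.0156]  K=[-0.5200 -0.0347; -0.0387 -0.5548]  nu=[1.5449, -0.9097]  x^+=[-4.1610, 1.6370]  P^+=[0.2465 0.0155; 0.0155 0.2924]
step 3: x^-=[-3.8336, 1.6370]  P^-=[0.4744 0.0680; 0.0680 0.5924]  H_jac=[-0.7700 0.0000; 0.0000 -0.9978]  S=[0.7413 0.0472; 0.0472 1.0798]  K=[-0.4902 -0.0414; -0.0358 -0.5458]  nu=[0.3019, -0.1238]  x^+=[-3.9765, 1.6938]  P^+=[0.2926 0.0179; 0.0179 0.2679]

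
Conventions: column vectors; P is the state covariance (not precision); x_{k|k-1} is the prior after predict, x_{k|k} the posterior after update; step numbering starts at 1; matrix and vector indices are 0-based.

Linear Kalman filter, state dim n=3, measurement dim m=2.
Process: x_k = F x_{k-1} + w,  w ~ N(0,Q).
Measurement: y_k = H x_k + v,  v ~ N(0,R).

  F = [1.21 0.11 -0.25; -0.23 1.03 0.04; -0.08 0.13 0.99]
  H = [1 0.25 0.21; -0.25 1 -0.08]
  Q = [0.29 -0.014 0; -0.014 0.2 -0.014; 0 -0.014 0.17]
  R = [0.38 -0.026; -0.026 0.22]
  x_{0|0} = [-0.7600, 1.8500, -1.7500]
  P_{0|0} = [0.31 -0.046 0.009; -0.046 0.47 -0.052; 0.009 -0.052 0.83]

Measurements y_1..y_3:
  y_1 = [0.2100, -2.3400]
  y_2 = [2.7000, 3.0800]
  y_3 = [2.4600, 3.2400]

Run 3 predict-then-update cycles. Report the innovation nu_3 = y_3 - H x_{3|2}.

step 1: x^-=[-0.2786, 2.0103, -1.4312]  P^-=[0.7866 -0.0974 -0.2286; -0.0974 0.7337 0.0373; -0.2286 0.0373 0.9796]  S=[1.1149 -0.1096; -0.1096 1.0427]  K=[0.6211 -0.1992; 0.1570 0.7406; -0.0107 0.0143]  nu=[0.2866, -4.5344]  x^+=[0.8025, -1.3031, -1.4991]  P^+=[0.2881 -0.0053 -0.2170; -0.0053 0.1597 0.0275; -0.2170 0.0275 0.9792]
step 2: x^-=[1.2024, -1.5867, -1.7177]  P^-=[0.9032 -0.1223 -0.5309; -0.1223 0.3950 0.1304; -0.5309 0.1304 1.1758]  S=[1.0894 -0.1923; -0.1923 0.6981]  K=[0.6532 -0.2578; 0.1141 0.6262; -0.1976 0.1877]  nu=[2.2550, 4.8299]  x^+=[1.4301, 1.6950, -1.2568]  P^+=[0.3272 -0.0178 -0.3231; -0.0178 0.1346 0.0532; -0.3231 0.0532 1.0944]
step 3: x^-=[2.2311, 1.3667, -1.1383]  P^-=[1.0269 -0.1701 -0.6927; -0.1701 0.3806 0.1845; -0.6927 0.1845 1.3122]  S=[1.1320 -0.2423; -0.2423 0.7010]  K=[0.6779 -0.2956; 0.1001 0.6171; -0.2706 0.2670]  nu=[0.1263, 2.3400]  x^+=[1.6250, 2.8235, -0.5478]  P^+=[0.3485 -0.0249 -0.3665; -0.0249 0.1322 0.0657; -0.3665 0.0657 1.1444]

innov = [0.1263, 2.3400]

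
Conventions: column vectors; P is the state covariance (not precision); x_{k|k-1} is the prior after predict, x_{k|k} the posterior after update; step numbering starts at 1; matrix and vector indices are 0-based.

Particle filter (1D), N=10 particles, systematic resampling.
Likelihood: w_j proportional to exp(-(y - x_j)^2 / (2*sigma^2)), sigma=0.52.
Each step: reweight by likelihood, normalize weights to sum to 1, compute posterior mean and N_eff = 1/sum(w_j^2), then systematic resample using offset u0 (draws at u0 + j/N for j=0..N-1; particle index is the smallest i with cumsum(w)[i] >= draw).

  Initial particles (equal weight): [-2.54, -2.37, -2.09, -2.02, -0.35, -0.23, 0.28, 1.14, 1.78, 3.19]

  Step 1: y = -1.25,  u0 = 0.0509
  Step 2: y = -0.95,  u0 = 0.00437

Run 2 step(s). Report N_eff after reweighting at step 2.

step 1: w=[0.0407, 0.0868, 0.2395, 0.2950, 0.1974, 0.1289, 0.0116, 0.0000, 0.0000, 0.0000]  mean=-1.5009  Neff=4.7780  idx=[1, 2, 2, 2, 3, 3, 3, 4, 4, 5]
step 2: w=[0.0116, 0.0437, 0.0437, 0.0437, 0.0582, 0.0582, 0.0582, 0.2485, 0.2485, 0.1854]  mean=-0.8712  Neff=5.7481  idx=[0, 3, 5, 6, 7, 7, 8, 8, 8, 9]

N_eff = 5.7481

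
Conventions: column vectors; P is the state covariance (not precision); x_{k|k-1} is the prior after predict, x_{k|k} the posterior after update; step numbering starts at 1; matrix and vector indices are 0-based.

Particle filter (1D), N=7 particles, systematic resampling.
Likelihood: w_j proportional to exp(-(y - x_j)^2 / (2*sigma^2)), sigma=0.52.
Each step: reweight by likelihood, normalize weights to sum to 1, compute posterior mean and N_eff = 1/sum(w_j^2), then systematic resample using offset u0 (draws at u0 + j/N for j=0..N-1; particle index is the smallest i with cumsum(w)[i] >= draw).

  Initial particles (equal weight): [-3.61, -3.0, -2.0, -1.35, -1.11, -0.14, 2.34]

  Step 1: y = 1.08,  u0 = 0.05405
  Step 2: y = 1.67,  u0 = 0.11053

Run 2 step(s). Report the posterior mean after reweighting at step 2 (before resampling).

step 1: w=[0.0000, 0.0000, 0.0000, 0.0002, 0.0012, 0.5450, 0.4537]  mean=0.9837  Neff=1.9888  idx=[5, 5, 5, 5, 6, 6, 6]
step 2: w=[0.0018, 0.0018, 0.0018, 0.0018, 0.3310, 0.3310, 0.3310]  mean=2.3224  Neff=3.0430  idx=[4, 4, 5, 5, 6, 6, 6]

post_mean = 2.3224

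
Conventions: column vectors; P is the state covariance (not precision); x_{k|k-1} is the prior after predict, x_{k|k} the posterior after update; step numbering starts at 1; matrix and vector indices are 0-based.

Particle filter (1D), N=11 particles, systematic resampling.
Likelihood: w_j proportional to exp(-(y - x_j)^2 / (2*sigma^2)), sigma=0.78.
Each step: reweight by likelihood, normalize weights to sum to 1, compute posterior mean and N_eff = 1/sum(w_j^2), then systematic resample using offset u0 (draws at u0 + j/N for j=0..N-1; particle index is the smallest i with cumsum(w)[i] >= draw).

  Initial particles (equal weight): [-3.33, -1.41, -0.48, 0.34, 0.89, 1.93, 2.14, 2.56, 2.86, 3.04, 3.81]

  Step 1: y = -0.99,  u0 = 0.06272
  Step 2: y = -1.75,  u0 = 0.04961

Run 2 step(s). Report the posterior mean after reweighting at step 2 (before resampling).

post_mean = -1.2249

step 1: w=[0.0056, 0.4383, 0.4092, 0.1184, 0.0278, 0.0005, 0.0002, 0.0000, 0.0000, 0.0000, 0.0000]  mean=-0.7670  Neff=2.6707  idx=[1, 1, 1, 1, 1, 2, 2, 2, 2, 3, 4]
step 2: w=[0.1612, 0.1612, 0.1612, 0.1612, 0.1612, 0.0471, 0.0471, 0.0471, 0.0471, 0.0049, 0.0006]  mean=-1.2249  Neff=7.2012  idx=[0, 0, 1, 1, 2, 3, 3, 4, 4, 6, 8]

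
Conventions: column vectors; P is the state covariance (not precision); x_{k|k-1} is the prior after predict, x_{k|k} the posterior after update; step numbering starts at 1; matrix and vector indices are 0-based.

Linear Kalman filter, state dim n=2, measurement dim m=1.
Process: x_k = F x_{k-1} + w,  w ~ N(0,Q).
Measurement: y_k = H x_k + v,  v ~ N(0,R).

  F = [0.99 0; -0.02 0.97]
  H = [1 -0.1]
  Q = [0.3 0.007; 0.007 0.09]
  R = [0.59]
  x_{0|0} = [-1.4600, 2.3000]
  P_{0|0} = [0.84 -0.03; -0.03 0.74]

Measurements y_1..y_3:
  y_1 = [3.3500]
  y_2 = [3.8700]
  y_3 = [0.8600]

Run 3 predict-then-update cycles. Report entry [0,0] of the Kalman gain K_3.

K[0,0] = 0.5063

step 1: x^-=[-1.4454, 2.2602]  P^-=[1.1233 -0.0384; -0.0384 0.7878]  S=[1.7288]  K=[0.6520; -0.0678]  nu=[5.0214]  x^+=[1.8283, 1.9197]  P^+=[0.3884 0.0380; 0.0380 0.7798]
step 2: x^-=[1.8100, 1.8256]  P^-=[0.6807 0.0358; 0.0358 0.8224]  S=[1.2718]  K=[0.5324; -0.0365]  nu=[2.2425]  x^+=[3.0040, 1.7437]  P^+=[0.3202 0.0605; 0.0605 0.8207]
step 3: x^-=[2.9740, 1.6313]  P^-=[0.6138 0.0588; 0.0588 0.8600]  S=[1.2007]  K=[0.5063; -0.0227]  nu=[-1.9509]  x^+=[1.9862, 1.6755]  P^+=[0.3060 0.0726; 0.0726 0.8594]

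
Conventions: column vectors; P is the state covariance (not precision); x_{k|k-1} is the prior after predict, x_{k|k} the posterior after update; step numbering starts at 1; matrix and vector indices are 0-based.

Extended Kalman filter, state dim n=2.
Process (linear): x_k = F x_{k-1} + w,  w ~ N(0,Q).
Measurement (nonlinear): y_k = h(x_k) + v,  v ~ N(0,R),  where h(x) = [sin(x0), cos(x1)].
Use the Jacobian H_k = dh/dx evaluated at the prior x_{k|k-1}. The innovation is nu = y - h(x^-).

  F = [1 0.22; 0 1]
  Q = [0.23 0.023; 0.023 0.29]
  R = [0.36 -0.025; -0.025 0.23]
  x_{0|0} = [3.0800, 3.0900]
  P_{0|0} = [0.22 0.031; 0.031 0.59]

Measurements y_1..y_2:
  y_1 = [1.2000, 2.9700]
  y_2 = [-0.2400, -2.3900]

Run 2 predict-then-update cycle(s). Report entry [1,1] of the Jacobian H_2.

H_jac[1,1] = -0.9609

step 1: x^-=[3.7598, 3.0900]  P^-=[0.4922 0.1838; 0.1838 0.8800]  H_jac=[-0.8149 0.0000; 0.0000 -0.0516]  S=[0.6869 -0.0173; -0.0173 0.2323]  K=[-0.5861 -0.0844; -0.2234 -0.2119]  nu=[1.7796, 3.9687]  x^+=[2.3820, 1.8514]  P^+=[0.2563 0.0922; 0.0922 0.8369]
step 2: x^-=[2.7893, 1.8514]  P^-=[0.5674 0.2993; 0.2993 1.1269]  H_jac=[-0.9386 0.0000; 0.0000 -0.9609]  S=[0.8598 0.2449; 0.2449 1.2705]  K=[-0.5871 -0.1132; -0.0888 -0.8352]  nu=[-0.5851, -2.1131]  x^+=[3.3719, 3.6681]  P^+=[0.2222 0.0118; 0.0118 0.1976]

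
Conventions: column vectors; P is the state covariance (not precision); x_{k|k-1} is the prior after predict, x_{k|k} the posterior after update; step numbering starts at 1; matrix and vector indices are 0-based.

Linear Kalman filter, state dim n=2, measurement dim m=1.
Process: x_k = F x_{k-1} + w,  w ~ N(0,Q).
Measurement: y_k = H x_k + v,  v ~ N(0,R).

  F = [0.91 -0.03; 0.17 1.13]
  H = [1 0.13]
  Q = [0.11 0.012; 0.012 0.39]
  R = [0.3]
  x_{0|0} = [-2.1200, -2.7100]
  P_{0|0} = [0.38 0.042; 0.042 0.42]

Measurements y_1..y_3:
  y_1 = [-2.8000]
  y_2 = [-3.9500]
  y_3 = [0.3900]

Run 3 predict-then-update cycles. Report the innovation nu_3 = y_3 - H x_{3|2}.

innov = [3.3048]

step 1: x^-=[-1.8479, -3.4227]  P^-=[0.4228 0.0995; 0.0995 0.9534]  S=[0.7648]  K=[0.5697; 0.2922]  nu=[-0.5071]  x^+=[-2.1368, -3.5709]  P^+=[0.1745 -0.0278; -0.0278 0.8881]
step 2: x^-=[-1.8374, -4.3984]  P^-=[0.2568 -0.0195; -0.0195 1.5184]  S=[0.5774]  K=[0.4404; 0.3080]  nu=[-1.5408]  x^+=[-2.5160, -4.8729]  P^+=[0.1448 -0.0979; -0.0979 1.4636]
step 3: x^-=[-2.1434, -5.9341]  P^-=[0.2366 -0.1154; -0.1154 2.2255]  S=[0.5442]  K=[0.4072; 0.3197]  nu=[3.3048]  x^+=[-0.7976, -4.8778]  P^+=[0.1464 -0.1862; -0.1862 2.1699]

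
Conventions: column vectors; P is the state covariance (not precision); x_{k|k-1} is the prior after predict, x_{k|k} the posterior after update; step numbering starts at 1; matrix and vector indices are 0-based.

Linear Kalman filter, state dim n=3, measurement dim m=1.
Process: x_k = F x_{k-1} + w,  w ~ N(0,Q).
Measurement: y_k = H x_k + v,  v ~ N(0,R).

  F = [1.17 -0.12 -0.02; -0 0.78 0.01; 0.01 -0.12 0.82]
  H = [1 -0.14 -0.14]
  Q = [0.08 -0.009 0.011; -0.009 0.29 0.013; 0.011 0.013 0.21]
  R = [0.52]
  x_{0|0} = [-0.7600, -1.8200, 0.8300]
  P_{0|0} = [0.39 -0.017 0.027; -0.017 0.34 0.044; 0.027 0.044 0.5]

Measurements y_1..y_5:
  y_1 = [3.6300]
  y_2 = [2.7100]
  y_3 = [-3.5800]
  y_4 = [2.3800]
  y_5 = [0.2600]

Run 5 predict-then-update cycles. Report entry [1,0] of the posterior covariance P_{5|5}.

P_post[1,0] = -0.0009

step 1: x^-=[-0.6874, -1.4113, 0.8914]  P^-=[0.6227 -0.0569 0.0363; -0.0569 0.4976 0.0132; 0.0363 0.0132 0.5430]  S=[1.1693]  K=[0.5350; -0.1098; -0.0355]  nu=[4.2446]  x^+=[1.5833, -1.8773, 0.7407]  P^+=[0.2880 0.0118 0.0586; 0.0118 0.4835 0.0087; 0.0586 0.0087 0.5415]
step 2: x^-=[2.0630, -1.4569, 0.8485]  P^-=[0.4755 -0.0430 0.0661; -0.0430 0.5843 -0.0222; 0.0661 -0.0222 0.5803]  S=[1.0110]  K=[0.4671; -0.1204; -0.0119]  nu=[0.5619]  x^+=[2.3254, -1.5245, 0.8418]  P^+=[0.2549 0.0138 0.0717; 0.0138 0.5697 -0.0236; 0.0717 -0.0236 0.5802]
step 3: x^-=[2.8868, -1.1807, 0.8964]  P^-=[0.4300 -0.0486 0.0818; -0.0486 0.6363 -0.0505; 0.0818 -0.0505 0.6141]  S=[0.9632]  K=[0.4416; -0.1356; 0.0030]  nu=[-6.5066]  x^+=[0.0137, -0.2986, 0.8770]  P^+=[0.2422 0.0091 0.0805; 0.0091 0.6186 -0.0501; 0.0805 -0.0501 0.6141]
step 4: x^-=[0.0343, -0.2241, 0.7551]  P^-=[0.4141 -0.0570 0.0934; -0.0570 0.6656 -0.0718; 0.0934 -0.0718 0.6430]  S=[0.9467]  K=[0.4320; -0.1480; 0.0142]  nu=[2.4201]  x^+=[1.0797, -0.5822, 0.7895]  P^+=[0.2374 0.0036 0.0876; 0.0036 0.6449 -0.0698; 0.0876 -0.0698 0.6428]
step 5: x^-=[1.3174, -0.4462, 0.7280]  P^-=[0.4091 -0.0640 0.1028; -0.0640 0.6813 -0.0866; 0.1028 -0.0866 0.6667]  S=[0.9413]  K=[0.4289; -0.1565; 0.0229]  nu=[-1.0179]  x^+=[0.8808, -0.2869, 0.7047]  P^+=[0.2360 -0.0009 0.0935; -0.0009 0.6583 -0.0832; 0.0935 -0.0832 0.6662]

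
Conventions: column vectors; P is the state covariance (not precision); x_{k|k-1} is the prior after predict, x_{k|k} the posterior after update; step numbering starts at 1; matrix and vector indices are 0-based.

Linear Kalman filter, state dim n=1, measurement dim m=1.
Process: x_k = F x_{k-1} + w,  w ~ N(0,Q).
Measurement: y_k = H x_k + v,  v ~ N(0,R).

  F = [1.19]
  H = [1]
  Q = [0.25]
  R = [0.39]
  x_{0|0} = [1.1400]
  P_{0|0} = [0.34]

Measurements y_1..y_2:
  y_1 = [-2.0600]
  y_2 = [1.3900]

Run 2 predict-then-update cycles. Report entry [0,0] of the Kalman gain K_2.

K[0,0] = 0.6101

step 1: x^-=[1.3566]  P^-=[0.7315]  S=[1.1215]  K=[0.6522]  nu=[-3.4166]  x^+=[-0.8719]  P^+=[0.2544]
step 2: x^-=[-1.0375]  P^-=[0.6102]  S=[1.0002]  K=[0.6101]  nu=[2.4275]  x^+=[0.4435]  P^+=[0.2379]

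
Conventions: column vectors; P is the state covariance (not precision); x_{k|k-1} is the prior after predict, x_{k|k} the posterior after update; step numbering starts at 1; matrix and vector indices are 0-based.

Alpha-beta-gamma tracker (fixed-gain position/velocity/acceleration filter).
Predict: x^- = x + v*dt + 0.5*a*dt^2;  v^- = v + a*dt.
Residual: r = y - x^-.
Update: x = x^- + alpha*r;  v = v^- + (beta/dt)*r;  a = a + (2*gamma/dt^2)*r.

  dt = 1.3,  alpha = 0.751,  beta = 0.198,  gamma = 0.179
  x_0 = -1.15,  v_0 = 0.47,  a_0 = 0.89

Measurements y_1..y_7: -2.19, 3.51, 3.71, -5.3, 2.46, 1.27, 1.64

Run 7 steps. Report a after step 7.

a_post = 0.1083

step 1: x_pred=0.2131  r=-2.4030  x^+=-1.5916  v^+=1.2610  a^+=0.3810
step 2: x_pred=0.3696  r=3.1404  x^+=2.7280  v^+=2.2345  a^+=1.0462
step 3: x_pred=6.5170  r=-2.8070  x^+=4.4089  v^+=3.1671  a^+=0.4516
step 4: x_pred=8.9077  r=-14.2077  x^+=-1.7623  v^+=1.5902  a^+=-2.5581
step 5: x_pred=-1.8566  r=4.3166  x^+=1.3852  v^+=-1.0779  a^+=-1.6437
step 6: x_pred=-1.4050  r=2.6750  x^+=0.6039  v^+=-2.8073  a^+=-1.0770
step 7: x_pred=-3.9556  r=5.5956  x^+=0.2467  v^+=-3.3552  a^+=0.1083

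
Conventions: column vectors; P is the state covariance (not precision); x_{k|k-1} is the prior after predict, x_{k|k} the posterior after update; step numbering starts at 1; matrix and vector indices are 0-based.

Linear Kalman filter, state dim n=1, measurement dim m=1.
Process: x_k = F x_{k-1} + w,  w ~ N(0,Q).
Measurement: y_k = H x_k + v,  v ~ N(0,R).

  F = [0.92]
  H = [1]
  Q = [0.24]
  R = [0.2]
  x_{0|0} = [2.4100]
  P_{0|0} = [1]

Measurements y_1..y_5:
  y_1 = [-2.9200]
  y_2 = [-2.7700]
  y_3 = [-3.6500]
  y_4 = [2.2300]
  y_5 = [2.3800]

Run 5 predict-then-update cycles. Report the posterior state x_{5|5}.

step 1: x^-=[2.2172]  P^-=[1.0864]  S=[1.2864]  K=[0.8445]  nu=[-5.1372]  x^+=[-2.1213]  P^+=[0.1689]
step 2: x^-=[-1.9516]  P^-=[0.3830]  S=[0.5830]  K=[0.6569]  nu=[-0.8184]  x^+=[-2.4892]  P^+=[0.1314]
step 3: x^-=[-2.2901]  P^-=[0.3512]  S=[0.5512]  K=[0.6372]  nu=[-1.3599]  x^+=[-3.1566]  P^+=[0.1274]
step 4: x^-=[-2.9040]  P^-=[0.3479]  S=[0.5479]  K=[0.6349]  nu=[5.1340]  x^+=[0.3558]  P^+=[0.1270]
step 5: x^-=[0.3273]  P^-=[0.3475]  S=[0.5475]  K=[0.6347]  nu=[2.0527]  x^+=[1.6301]  P^+=[0.1269]

x_post = [1.6301]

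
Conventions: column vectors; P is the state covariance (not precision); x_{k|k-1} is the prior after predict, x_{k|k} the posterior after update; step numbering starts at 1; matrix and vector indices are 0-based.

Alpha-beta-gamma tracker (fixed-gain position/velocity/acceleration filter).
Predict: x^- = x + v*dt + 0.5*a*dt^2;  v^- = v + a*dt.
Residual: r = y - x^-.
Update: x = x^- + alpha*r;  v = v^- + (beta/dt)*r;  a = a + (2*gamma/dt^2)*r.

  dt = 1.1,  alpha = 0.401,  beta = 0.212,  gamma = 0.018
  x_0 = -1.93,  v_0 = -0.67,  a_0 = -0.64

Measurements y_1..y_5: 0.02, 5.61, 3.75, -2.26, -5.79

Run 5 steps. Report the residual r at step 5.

resid = -5.4985

step 1: x_pred=-3.0542  r=3.0742  x^+=-1.8214  v^+=-0.7815  a^+=-0.5485
step 2: x_pred=-3.0130  r=8.6230  x^+=0.4448  v^+=0.2770  a^+=-0.2920
step 3: x_pred=0.5729  r=3.1771  x^+=1.8469  v^+=0.5681  a^+=-0.1975
step 4: x_pred=2.3524  r=-4.6124  x^+=0.5028  v^+=-0.5380  a^+=-0.3347
step 5: x_pred=-0.2915  r=-5.4985  x^+=-2.4964  v^+=-1.9659  a^+=-0.4983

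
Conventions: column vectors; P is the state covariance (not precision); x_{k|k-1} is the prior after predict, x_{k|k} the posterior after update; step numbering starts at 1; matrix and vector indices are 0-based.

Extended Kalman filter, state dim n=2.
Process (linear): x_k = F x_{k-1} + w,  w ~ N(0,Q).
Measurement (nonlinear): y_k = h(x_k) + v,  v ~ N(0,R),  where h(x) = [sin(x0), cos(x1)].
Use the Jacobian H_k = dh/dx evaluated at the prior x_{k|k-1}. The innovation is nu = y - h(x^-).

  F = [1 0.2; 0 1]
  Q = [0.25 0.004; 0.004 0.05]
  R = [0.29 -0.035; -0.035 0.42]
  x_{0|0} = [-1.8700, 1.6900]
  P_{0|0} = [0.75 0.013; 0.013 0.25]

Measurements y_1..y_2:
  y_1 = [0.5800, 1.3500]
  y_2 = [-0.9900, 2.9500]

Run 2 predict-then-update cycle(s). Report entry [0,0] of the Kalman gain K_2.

step 1: x^-=[-1.5320, 1.6900]  P^-=[1.0152 0.0670; 0.0670 0.3000]  H_jac=[0.0388 0.0000; 0.0000 -0.9929]  S=[0.2915 -0.0376; -0.0376 0.7158]  K=[0.1239 -0.0864; -0.0450 -0.4185]  nu=[1.5792, 1.4689]  x^+=[-1.4633, 1.0041]  P^+=[1.0046 0.0409; 0.0409 0.1755]
step 2: x^-=[-1.2624, 1.0041]  P^-=[1.2780 0.0800; 0.0800 0.2255]  H_jac=[0.3035 0.0000; 0.0000 -0.8437]  S=[0.4077 -0.0555; -0.0555 0.5805]  K=[0.9478 -0.0257; 0.0152 -0.3262]  nu=[-0.0372, 2.4131]  x^+=[-1.3597, 0.2163]  P^+=[0.9086 0.0521; 0.0521 0.1630]

K[0,0] = 0.9478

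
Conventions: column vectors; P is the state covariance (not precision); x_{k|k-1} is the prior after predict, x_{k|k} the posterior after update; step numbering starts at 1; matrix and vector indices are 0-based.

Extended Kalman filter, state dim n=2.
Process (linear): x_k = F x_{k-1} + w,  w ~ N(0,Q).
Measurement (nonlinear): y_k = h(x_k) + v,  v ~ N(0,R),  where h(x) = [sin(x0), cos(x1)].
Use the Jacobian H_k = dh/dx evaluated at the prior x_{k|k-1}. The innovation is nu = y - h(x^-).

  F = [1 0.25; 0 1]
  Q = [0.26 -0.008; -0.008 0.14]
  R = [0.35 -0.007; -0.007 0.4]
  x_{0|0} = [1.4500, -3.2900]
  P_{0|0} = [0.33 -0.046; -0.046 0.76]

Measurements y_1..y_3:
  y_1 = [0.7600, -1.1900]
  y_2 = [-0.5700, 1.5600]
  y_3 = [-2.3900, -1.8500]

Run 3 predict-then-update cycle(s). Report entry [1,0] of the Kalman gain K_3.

step 1: x^-=[0.6275, -3.2900]  P^-=[0.6145 0.1360; 0.1360 0.9000]  H_jac=[0.8095 0.0000; 0.0000 -0.1479]  S=[0.7527 -0.0233; -0.0233 0.4197]  K=[0.6605 -0.0113; 0.1367 -0.3095]  nu=[0.1729, -0.2010]  x^+=[0.7440, -3.2042]  P^+=[0.2857 0.0618; 0.0618 0.8438]
step 2: x^-=[-0.0571, -3.2042]  P^-=[0.6293 0.2647; 0.2647 0.9838]  H_jac=[0.9984 0.0000; 0.0000 -0.0625]  S=[0.9773 -0.0235; -0.0235 0.4038]  K=[0.6428 -0.0035; 0.2671 -0.1368]  nu=[-0.5130, 2.5580]  x^+=[-0.3959, -3.6910]  P^+=[0.2254 0.0946; 0.0946 0.9047]
step 3: x^-=[-1.3186, -3.6910]  P^-=[0.5892 0.3128; 0.3128 1.0447]  H_jac=[0.2495 0.0000; 0.0000 -0.5222]  S=[0.3867 -0.0478; -0.0478 0.6849]  K=[0.3538 -0.2138; 0.1044 -0.7893]  nu=[-1.4216, -0.9972]  x^+=[-1.6084, -3.0523]  P^+=[0.5023 0.1685; 0.1685 0.6060]

K[1,0] = 0.1044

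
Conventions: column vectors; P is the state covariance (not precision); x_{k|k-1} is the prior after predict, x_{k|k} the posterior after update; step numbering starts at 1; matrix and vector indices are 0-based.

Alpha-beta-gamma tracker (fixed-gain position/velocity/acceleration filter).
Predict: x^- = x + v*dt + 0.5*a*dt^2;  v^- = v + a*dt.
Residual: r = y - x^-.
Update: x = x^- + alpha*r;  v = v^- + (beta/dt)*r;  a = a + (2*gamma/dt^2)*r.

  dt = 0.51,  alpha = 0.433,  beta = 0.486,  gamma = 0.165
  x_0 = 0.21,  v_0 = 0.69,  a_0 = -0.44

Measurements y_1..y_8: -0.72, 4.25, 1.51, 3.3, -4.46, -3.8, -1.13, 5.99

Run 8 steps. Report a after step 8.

step 1: x_pred=0.5047  r=-1.2247  x^+=-0.0256  v^+=-0.7014  a^+=-1.9938
step 2: x_pred=-0.6426  r=4.8926  x^+=1.4759  v^+=2.9441  a^+=4.2137
step 3: x_pred=3.5254  r=-2.0154  x^+=2.6527  v^+=3.1726  a^+=1.6567
step 4: x_pred=4.4862  r=-1.1862  x^+=3.9726  v^+=2.8871  a^+=0.1518
step 5: x_pred=5.4647  r=-9.9247  x^+=1.1673  v^+=-6.4932  a^+=-12.4402
step 6: x_pred=-3.7620  r=-0.0380  x^+=-3.7785  v^+=-12.8738  a^+=-12.4884
step 7: x_pred=-11.9682  r=10.8382  x^+=-7.2753  v^+=-8.9147  a^+=1.2626
step 8: x_pred=-11.6576  r=17.6476  x^+=-4.0162  v^+=8.5463  a^+=23.6528

a_post = 23.6528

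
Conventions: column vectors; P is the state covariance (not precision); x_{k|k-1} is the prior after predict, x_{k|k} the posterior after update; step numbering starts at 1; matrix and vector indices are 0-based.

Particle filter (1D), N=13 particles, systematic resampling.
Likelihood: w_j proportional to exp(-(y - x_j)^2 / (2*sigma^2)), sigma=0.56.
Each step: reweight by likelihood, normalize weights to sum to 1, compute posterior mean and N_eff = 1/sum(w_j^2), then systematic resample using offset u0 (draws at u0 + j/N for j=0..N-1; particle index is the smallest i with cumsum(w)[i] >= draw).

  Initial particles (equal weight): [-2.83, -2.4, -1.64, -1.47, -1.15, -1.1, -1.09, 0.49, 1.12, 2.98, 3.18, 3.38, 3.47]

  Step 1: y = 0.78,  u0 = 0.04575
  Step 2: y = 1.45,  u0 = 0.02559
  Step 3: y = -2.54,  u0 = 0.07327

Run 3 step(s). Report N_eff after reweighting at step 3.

step 1: w=[0.0000, 0.0000, 0.0001, 0.0002, 0.0015, 0.0021, 0.0022, 0.5093, 0.4843, 0.0003, 0.0001, 0.0000, 0.0000]  mean=0.7862  Neff=2.0245  idx=[7, 7, 7, 7, 7, 7, 7, 8, 8, 8, 8, 8, 8]
step 2: w=[0.0346, 0.0346, 0.0346, 0.0346, 0.0346, 0.0346, 0.0346, 0.1263, 0.1263, 0.1263, 0.1263, 0.1263, 0.1263]  mean=0.9675  Neff=9.6041  idx=[0, 2, 5, 7, 7, 8, 8, 9, 10, 10, 11, 11, 12]
step 3: w=[0.3320, 0.3320, 0.3320, 0.0004, 0.0004, 0.0004, 0.0004, 0.0004, 0.0004, 0.0004, 0.0004, 0.0004, 0.0004]  mean=0.4925  Neff=3.0242  idx=[0, 0, 0, 0, 1, 1, 1, 1, 2, 2, 2, 2, 3]

N_eff = 3.0242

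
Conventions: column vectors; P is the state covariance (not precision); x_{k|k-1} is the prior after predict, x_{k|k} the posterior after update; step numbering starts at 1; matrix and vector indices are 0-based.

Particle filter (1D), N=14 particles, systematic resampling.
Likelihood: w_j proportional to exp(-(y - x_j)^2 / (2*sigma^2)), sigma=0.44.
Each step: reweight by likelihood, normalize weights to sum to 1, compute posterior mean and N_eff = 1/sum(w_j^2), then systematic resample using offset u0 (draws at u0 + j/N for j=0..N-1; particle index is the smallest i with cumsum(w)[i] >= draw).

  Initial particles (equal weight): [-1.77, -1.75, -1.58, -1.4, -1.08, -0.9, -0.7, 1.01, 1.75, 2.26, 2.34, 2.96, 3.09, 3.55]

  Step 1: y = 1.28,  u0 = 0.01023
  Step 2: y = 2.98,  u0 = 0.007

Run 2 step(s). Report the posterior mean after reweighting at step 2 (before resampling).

post_mean = 2.1176

step 1: w=[0.0000, 0.0000, 0.0000, 0.0000, 0.0000, 0.0000, 0.0000, 0.5403, 0.3687, 0.0546, 0.0358, 0.0004, 0.0001, 0.0000]  mean=1.3998  Neff=2.3143  idx=[7, 7, 7, 7, 7, 7, 7, 7, 8, 8, 8, 8, 8, 9]
step 2: w=[0.0001, 0.0001, 0.0001, 0.0001, 0.0001, 0.0001, 0.0001, 0.0001, 0.0554, 0.0554, 0.0554, 0.0554, 0.0554, 0.7222]  mean=2.1176  Neff=1.8625  idx=[8, 9, 10, 11, 13, 13, 13, 13, 13, 13, 13, 13, 13, 13]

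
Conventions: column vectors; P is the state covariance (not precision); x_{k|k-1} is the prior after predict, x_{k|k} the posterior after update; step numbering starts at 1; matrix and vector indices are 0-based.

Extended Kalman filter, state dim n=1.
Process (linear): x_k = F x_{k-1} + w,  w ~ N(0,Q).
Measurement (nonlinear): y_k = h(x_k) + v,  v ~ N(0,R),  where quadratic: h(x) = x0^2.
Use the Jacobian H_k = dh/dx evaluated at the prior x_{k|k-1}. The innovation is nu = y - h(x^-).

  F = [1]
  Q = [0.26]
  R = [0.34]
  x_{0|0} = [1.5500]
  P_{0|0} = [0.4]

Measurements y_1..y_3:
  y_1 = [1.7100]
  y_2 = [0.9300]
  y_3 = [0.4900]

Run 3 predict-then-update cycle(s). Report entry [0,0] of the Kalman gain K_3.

K[0,0] = 0.3767

step 1: x^-=[1.5500]  P^-=[0.6600]  H_jac=[3.1000]  S=[6.6826]  K=[0.3062]  nu=[-0.6925]  x^+=[1.3380]  P^+=[0.0336]
step 2: x^-=[1.3380]  P^-=[0.2936]  H_jac=[2.6760]  S=[2.4422]  K=[0.3217]  nu=[-0.8602]  x^+=[1.0613]  P^+=[0.0409]
step 3: x^-=[1.0613]  P^-=[0.3009]  H_jac=[2.1226]  S=[1.6955]  K=[0.3767]  nu=[-0.6363]  x^+=[0.8216]  P^+=[0.0603]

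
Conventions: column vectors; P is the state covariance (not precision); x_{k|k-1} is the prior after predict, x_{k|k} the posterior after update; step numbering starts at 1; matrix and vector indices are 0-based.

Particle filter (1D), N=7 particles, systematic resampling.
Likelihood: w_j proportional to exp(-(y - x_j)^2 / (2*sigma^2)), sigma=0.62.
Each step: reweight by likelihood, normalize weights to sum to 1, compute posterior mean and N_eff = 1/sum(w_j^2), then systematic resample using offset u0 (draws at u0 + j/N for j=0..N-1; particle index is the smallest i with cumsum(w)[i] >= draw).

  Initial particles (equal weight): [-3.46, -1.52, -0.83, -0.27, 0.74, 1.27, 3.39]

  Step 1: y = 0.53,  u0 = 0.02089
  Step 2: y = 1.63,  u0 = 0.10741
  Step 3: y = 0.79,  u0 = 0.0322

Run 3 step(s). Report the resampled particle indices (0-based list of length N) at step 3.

resampled_idx = [0, 1, 1, 2, 3, 4, 6]

step 1: w=[0.0000, 0.0022, 0.0459, 0.2215, 0.4807, 0.2497, 0.0000]  mean=0.5718  Neff=2.9017  idx=[2, 3, 4, 4, 4, 4, 5]
step 2: w=[0.0002, 0.0040, 0.1564, 0.1564, 0.1564, 0.1564, 0.3702]  mean=0.9319  Neff=4.2565  idx=[2, 3, 4, 5, 6, 6, 6]
step 3: w=[0.1605, 0.1605, 0.1605, 0.1605, 0.1193, 0.1193, 0.1193]  mean=0.9297  Neff=6.8604  idx=[0, 1, 1, 2, 3, 4, 6]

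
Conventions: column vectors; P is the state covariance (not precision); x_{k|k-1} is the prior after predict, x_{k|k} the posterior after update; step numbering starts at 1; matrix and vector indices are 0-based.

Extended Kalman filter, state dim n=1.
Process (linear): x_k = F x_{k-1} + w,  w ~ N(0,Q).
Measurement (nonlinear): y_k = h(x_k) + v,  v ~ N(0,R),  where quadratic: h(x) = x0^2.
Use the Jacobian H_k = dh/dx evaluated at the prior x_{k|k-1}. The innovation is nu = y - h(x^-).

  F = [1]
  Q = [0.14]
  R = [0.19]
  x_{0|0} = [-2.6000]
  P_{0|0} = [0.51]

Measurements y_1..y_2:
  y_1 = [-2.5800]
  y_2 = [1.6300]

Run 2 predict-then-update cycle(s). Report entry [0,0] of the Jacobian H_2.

step 1: x^-=[-2.6000]  P^-=[0.6500]  H_jac=[-5.2000]  S=[17.7660]  K=[-0.1903]  nu=[-9.3400]  x^+=[-0.8231]  P^+=[0.0070]
step 2: x^-=[-0.8231]  P^-=[0.1470]  H_jac=[-1.6461]  S=[0.5882]  K=[-0.4113]  nu=[0.9526]  x^+=[-1.2148]  P^+=[0.0475]

H_jac[0,0] = -1.6461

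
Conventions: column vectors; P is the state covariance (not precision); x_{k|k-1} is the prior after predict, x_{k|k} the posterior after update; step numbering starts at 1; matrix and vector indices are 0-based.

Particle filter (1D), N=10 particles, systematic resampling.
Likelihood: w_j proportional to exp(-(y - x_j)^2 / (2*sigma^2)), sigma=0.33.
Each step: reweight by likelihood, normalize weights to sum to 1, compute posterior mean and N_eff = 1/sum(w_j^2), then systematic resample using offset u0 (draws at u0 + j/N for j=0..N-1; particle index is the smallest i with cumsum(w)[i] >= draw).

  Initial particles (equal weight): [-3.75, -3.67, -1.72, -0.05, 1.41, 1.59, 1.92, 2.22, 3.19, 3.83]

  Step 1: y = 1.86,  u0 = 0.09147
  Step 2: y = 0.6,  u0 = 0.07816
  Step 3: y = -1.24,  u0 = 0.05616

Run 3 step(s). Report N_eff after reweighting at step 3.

step 1: w=[0.0000, 0.0000, 0.0000, 0.0000, 0.1492, 0.2705, 0.3718, 0.2085, 0.0001, 0.0000]  mean=1.8174  Neff=3.6090  idx=[4, 5, 5, 5, 6, 6, 6, 7, 7, 7]
step 2: w=[0.5887, 0.1330, 0.1330, 0.1330, 0.0040, 0.0040, 0.0040, 0.0001, 0.0001, 0.0001]  mean=1.4881  Neff=2.5017  idx=[0, 0, 0, 0, 0, 0, 1, 2, 3, 3]
step 3: w=[0.1655, 0.1655, 0.1655, 0.1655, 0.1655, 0.1655, 0.0018, 0.0018, 0.0018, 0.0018]  mean=1.4113  Neff=6.0862  idx=[0, 0, 1, 2, 2, 3, 3, 4, 5, 5]

N_eff = 6.0862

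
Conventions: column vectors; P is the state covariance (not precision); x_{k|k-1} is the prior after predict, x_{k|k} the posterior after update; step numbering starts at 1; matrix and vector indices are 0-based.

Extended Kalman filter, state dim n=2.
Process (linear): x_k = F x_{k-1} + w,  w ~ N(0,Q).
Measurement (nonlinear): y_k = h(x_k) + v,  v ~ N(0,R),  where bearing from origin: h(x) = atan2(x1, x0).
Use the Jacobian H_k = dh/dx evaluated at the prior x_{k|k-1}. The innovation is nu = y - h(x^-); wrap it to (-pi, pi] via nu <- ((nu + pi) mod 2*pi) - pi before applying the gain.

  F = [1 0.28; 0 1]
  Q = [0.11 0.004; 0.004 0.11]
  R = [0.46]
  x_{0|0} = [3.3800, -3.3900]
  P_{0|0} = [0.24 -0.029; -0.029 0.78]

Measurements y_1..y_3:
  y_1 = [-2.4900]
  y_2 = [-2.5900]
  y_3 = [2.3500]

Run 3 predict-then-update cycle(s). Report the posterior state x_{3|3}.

x_post = [-1.4923, -4.7347]

step 1: x^-=[2.4308, -3.3900]  P^-=[0.3949 0.1934; 0.1934 0.8900]  H_jac=[0.1948 0.1397]  S=[0.5029]  K=[0.2067; 0.3222]  nu=[-1.5413]  x^+=[2.1122, -3.8865]  P^+=[0.3734 0.1599; 0.1599 0.8378]
step 2: x^-=[1.0240, -3.8865]  P^-=[0.6387 0.3985; 0.3985 0.9478]  H_jac=[0.2406 0.0634]  S=[0.5129]  K=[0.3488; 0.3041]  nu=[-1.2768]  x^+=[0.5786, -4.2747]  P^+=[0.5762 0.3441; 0.3441 0.9004]
step 3: x^-=[-0.6183, -4.2747]  P^-=[0.9495 0.6002; 0.6002 1.0104]  H_jac=[0.2291 -0.0331]  S=[0.5018]  K=[0.3939; 0.2073]  nu=[-2.2187]  x^+=[-1.4923, -4.7347]  P^+=[0.8717 0.5592; 0.5592 0.9888]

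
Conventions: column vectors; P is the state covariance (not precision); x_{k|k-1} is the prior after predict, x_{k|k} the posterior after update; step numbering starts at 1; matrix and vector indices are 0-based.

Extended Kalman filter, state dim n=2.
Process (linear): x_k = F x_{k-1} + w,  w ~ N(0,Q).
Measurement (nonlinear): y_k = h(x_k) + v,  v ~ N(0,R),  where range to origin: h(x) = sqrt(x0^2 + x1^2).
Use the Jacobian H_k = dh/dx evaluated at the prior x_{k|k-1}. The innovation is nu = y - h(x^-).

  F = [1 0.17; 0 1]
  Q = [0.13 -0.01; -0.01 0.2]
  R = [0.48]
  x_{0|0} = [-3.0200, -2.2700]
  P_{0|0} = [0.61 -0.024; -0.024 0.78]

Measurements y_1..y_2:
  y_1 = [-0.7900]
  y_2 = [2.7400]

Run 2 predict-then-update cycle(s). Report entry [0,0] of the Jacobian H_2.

step 1: x^-=[-3.4059, -2.2700]  P^-=[0.7544 0.0986; 0.0986 0.9800]  H_jac=[-0.8321 -0.5546]  S=[1.3948]  K=[-0.4893; -0.4485]  nu=[-4.8830]  x^+=[-1.0168, -0.0800]  P^+=[0.4205 -0.2075; -0.2075 0.6994]
step 2: x^-=[-1.0304, -0.0800]  P^-=[0.5002 -0.0986; -0.0986 0.8994]  H_jac=[-0.9970 -0.0774]  S=[0.9674]  K=[-0.5076; 0.0296]  nu=[1.7065]  x^+=[-1.8966, -0.0294]  P^+=[0.2509 -0.0840; -0.0840 0.8986]

H_jac[0,0] = -0.9970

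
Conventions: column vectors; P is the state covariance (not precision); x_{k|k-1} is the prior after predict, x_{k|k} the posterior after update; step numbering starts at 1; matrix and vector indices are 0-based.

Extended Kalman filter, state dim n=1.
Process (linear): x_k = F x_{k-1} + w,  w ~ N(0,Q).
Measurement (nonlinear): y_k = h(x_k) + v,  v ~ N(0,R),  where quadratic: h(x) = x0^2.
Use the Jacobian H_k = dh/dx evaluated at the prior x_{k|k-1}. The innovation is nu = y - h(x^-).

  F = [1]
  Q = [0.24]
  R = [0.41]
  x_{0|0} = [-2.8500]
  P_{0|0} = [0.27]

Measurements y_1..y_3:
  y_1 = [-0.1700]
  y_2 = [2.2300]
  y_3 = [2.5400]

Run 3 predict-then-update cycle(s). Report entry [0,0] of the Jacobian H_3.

step 1: x^-=[-2.8500]  P^-=[0.5100]  H_jac=[-5.7000]  S=[16.9799]  K=[-0.1712]  nu=[-8.2925]  x^+=[-1.4303]  P^+=[0.0123]
step 2: x^-=[-1.4303]  P^-=[0.2523]  H_jac=[-2.8606]  S=[2.4747]  K=[-0.2917]  nu=[0.1842]  x^+=[-1.4840]  P^+=[0.0418]
step 3: x^-=[-1.4840]  P^-=[0.2818]  H_jac=[-2.9681]  S=[2.8925]  K=[-0.2892]  nu=[0.3376]  x^+=[-1.5817]  P^+=[0.0399]

H_jac[0,0] = -2.9681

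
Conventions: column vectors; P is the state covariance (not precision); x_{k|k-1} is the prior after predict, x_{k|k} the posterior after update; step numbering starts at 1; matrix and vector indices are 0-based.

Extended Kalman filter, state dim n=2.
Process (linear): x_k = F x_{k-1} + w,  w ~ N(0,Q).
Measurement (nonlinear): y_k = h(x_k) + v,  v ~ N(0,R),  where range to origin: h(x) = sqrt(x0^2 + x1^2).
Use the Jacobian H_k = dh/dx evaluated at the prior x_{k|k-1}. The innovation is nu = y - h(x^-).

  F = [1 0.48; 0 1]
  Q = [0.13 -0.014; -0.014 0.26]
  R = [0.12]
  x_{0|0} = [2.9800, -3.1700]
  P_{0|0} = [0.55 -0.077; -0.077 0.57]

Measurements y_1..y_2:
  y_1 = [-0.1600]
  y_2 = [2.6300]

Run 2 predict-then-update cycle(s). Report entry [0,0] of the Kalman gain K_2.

step 1: x^-=[1.4584, -3.1700]  P^-=[0.7374 0.1826; 0.1826 0.8300]  H_jac=[0.4180 -0.9085]  S=[0.7952]  K=[0.1790; -0.8523]  nu=[-3.6494]  x^+=[0.8052, -0.0596]  P^+=[0.7119 0.3039; 0.3039 0.2524]
step 2: x^-=[0.7766, -0.0596]  P^-=[1.1918 0.4110; 0.4110 0.5124]  H_jac=[0.9971 -0.0766]  S=[1.2451]  K=[0.9291; 0.2977]  nu=[1.8511]  x^+=[2.4965, 0.4913]  P^+=[0.1169 0.0667; 0.0667 0.4021]

K[0,0] = 0.9291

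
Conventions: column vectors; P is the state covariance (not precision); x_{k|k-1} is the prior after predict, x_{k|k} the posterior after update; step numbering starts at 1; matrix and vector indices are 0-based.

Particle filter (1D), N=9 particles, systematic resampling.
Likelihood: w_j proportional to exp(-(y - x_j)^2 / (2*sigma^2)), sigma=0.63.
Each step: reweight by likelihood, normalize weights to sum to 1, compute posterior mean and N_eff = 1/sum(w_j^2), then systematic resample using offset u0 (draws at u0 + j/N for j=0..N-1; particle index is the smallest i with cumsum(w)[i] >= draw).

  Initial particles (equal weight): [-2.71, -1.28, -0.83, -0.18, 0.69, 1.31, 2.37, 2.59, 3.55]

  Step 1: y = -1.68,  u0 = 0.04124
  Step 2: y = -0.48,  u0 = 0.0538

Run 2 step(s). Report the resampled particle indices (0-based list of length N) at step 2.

resampled_idx = [2, 3, 4, 5, 6, 7, 7, 8, 8]

step 1: w=[0.1704, 0.5300, 0.2609, 0.0381, 0.0005, 0.0000, 0.0000, 0.0000, 0.0000]  mean=-1.3632  Neff=2.6350  idx=[0, 0, 1, 1, 1, 1, 2, 2, 2]
step 2: w=[0.0004, 0.0004, 0.1024, 0.1024, 0.1024, 0.1024, 0.1965, 0.1965, 0.1965]  mean=-1.0159  Neff=6.3373  idx=[2, 3, 4, 5, 6, 7, 7, 8, 8]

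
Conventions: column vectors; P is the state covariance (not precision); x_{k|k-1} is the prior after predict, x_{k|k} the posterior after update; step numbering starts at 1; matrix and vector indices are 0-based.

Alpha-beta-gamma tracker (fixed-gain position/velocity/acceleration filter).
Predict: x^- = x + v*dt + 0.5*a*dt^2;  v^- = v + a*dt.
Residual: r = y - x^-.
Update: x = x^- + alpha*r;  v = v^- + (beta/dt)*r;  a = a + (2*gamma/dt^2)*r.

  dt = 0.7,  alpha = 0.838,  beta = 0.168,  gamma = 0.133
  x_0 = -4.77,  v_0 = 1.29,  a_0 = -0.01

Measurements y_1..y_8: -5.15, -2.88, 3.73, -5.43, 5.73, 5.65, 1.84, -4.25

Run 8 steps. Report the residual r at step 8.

step 1: x_pred=-3.8694  r=-1.2806  x^+=-4.9426  v^+=0.9757  a^+=-0.7052
step 2: x_pred=-4.4323  r=1.5523  x^+=-3.1315  v^+=0.8546  a^+=0.1375
step 3: x_pred=-2.4995  r=6.2295  x^+=2.7208  v^+=2.4460  a^+=3.5193
step 4: x_pred=5.2952  r=-10.7252  x^+=-3.6925  v^+=2.3354  a^+=-2.3030
step 5: x_pred=-2.6219  r=8.3519  x^+=4.3770  v^+=2.7278  a^+=2.2309
step 6: x_pred=6.8330  r=-1.1830  x^+=5.8417  v^+=4.0055  a^+=1.5887
step 7: x_pred=9.0348  r=-7.1948  x^+=3.0056  v^+=3.3909  a^+=-2.3170
step 8: x_pred=4.8115  r=-9.0615  x^+=-2.7820  v^+=-0.4058  a^+=-7.2361

resid = -9.0615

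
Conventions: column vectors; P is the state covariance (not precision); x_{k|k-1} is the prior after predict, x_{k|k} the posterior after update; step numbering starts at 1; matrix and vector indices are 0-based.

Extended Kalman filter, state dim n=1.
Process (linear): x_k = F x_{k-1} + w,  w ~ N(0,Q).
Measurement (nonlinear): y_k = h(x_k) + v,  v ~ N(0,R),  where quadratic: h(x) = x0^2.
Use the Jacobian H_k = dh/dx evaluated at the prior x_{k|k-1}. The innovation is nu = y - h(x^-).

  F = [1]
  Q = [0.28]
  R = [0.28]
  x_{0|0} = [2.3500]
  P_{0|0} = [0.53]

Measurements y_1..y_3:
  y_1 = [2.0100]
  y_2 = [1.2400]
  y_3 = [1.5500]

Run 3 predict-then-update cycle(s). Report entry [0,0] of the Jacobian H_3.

H_jac[0,0] = 2.4535

step 1: x^-=[2.3500]  P^-=[0.8100]  H_jac=[4.7000]  S=[18.1729]  K=[0.2095]  nu=[-3.5125]  x^+=[1.6142]  P^+=[0.0125]
step 2: x^-=[1.6142]  P^-=[0.2925]  H_jac=[3.2283]  S=[3.3283]  K=[0.2837]  nu=[-1.3656]  x^+=[1.2268]  P^+=[0.0246]
step 3: x^-=[1.2268]  P^-=[0.3046]  H_jac=[2.4535]  S=[2.1137]  K=[0.3536]  nu=[0.0450]  x^+=[1.2427]  P^+=[0.0404]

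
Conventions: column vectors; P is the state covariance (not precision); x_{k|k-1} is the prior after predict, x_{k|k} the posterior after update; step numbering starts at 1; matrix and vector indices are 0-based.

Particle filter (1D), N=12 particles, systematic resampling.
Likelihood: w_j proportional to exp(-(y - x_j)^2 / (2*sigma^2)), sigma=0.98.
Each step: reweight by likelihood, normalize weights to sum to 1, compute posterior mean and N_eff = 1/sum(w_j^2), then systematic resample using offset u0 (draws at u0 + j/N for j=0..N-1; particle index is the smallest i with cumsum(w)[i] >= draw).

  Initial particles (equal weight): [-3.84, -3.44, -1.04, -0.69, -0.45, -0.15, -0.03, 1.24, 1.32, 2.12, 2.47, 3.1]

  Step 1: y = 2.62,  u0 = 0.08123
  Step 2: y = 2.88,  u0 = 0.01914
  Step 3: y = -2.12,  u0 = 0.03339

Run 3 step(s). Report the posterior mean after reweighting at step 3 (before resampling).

step 1: w=[0.0000, 0.0000, 0.0003, 0.0009, 0.0021, 0.0051, 0.0072, 0.1032, 0.1154, 0.2442, 0.2749, 0.2467]  mean=2.2391  Neff=4.5426  idx=[7, 8, 9, 9, 9, 10, 10, 10, 10, 11, 11, 11]
step 2: w=[0.0264, 0.0302, 0.0793, 0.0793, 0.0793, 0.0981, 0.0981, 0.0981, 0.0981, 0.1044, 0.1044, 0.1044]  mean=2.5170  Neff=10.9102  idx=[0, 2, 3, 4, 5, 6, 7, 8, 8, 9, 10, 11]
step 3: w=[0.8899, 0.0274, 0.0274, 0.0274, 0.0055, 0.0055, 0.0055, 0.0055, 0.0055, 0.0002, 0.0002, 0.0002]  mean=1.3471  Neff=1.2590  idx=[0, 0, 0, 0, 0, 0, 0, 0, 0, 0, 0, 3]

post_mean = 1.3471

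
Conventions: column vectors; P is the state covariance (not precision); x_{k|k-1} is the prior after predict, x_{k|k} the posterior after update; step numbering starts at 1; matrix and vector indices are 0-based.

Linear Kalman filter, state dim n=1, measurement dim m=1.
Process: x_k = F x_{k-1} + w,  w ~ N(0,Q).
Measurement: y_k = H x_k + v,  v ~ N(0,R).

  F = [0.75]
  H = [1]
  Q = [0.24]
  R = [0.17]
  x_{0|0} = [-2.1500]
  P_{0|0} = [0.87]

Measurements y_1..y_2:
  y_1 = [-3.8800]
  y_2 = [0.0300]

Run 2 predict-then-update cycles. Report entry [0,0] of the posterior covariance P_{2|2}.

P_post[0,0] = 0.1107

step 1: x^-=[-1.6125]  P^-=[0.7294]  S=[0.8994]  K=[0.8110]  nu=[-2.2675]  x^+=[-3.4514]  P^+=[0.1379]
step 2: x^-=[-2.5885]  P^-=[0.3175]  S=[0.4875]  K=[0.6513]  nu=[2.6185]  x^+=[-0.8830]  P^+=[0.1107]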